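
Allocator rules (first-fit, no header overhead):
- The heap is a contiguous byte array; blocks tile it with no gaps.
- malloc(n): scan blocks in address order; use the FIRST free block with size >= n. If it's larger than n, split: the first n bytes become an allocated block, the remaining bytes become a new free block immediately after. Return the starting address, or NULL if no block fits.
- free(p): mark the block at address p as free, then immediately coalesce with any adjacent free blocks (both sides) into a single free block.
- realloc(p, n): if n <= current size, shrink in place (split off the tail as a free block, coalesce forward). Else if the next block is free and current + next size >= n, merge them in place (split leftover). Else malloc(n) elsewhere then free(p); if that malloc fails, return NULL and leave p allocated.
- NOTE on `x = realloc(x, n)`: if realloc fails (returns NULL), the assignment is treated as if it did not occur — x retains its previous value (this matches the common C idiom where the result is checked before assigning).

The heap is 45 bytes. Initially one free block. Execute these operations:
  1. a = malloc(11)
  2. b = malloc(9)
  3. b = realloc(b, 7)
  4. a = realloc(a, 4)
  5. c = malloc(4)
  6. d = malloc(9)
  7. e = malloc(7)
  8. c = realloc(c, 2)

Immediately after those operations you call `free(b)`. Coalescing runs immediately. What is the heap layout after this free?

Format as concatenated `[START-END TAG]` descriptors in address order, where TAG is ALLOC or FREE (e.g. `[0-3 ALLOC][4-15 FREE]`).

Op 1: a = malloc(11) -> a = 0; heap: [0-10 ALLOC][11-44 FREE]
Op 2: b = malloc(9) -> b = 11; heap: [0-10 ALLOC][11-19 ALLOC][20-44 FREE]
Op 3: b = realloc(b, 7) -> b = 11; heap: [0-10 ALLOC][11-17 ALLOC][18-44 FREE]
Op 4: a = realloc(a, 4) -> a = 0; heap: [0-3 ALLOC][4-10 FREE][11-17 ALLOC][18-44 FREE]
Op 5: c = malloc(4) -> c = 4; heap: [0-3 ALLOC][4-7 ALLOC][8-10 FREE][11-17 ALLOC][18-44 FREE]
Op 6: d = malloc(9) -> d = 18; heap: [0-3 ALLOC][4-7 ALLOC][8-10 FREE][11-17 ALLOC][18-26 ALLOC][27-44 FREE]
Op 7: e = malloc(7) -> e = 27; heap: [0-3 ALLOC][4-7 ALLOC][8-10 FREE][11-17 ALLOC][18-26 ALLOC][27-33 ALLOC][34-44 FREE]
Op 8: c = realloc(c, 2) -> c = 4; heap: [0-3 ALLOC][4-5 ALLOC][6-10 FREE][11-17 ALLOC][18-26 ALLOC][27-33 ALLOC][34-44 FREE]
free(b): b = 11 -> block [11-17 ALLOC]; mark free, coalesce with adjacent free neighbors -> [0-3 ALLOC][4-5 ALLOC][6-17 FREE][18-26 ALLOC][27-33 ALLOC][34-44 FREE]

Answer: [0-3 ALLOC][4-5 ALLOC][6-17 FREE][18-26 ALLOC][27-33 ALLOC][34-44 FREE]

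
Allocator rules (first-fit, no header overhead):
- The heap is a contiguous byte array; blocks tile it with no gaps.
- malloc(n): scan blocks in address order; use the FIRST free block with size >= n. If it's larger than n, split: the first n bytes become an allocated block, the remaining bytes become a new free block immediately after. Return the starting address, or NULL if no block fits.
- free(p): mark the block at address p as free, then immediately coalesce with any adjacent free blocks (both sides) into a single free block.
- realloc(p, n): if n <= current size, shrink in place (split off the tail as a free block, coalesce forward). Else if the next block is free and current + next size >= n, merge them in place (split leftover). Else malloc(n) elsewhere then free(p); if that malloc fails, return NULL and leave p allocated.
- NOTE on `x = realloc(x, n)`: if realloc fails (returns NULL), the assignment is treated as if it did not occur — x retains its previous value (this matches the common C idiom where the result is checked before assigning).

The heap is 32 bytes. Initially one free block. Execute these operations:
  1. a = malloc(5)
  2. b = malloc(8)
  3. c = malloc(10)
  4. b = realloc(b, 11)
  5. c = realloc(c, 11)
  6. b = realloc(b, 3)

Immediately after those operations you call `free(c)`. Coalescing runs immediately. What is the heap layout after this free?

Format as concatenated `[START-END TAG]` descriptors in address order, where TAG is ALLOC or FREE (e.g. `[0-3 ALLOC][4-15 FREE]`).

Op 1: a = malloc(5) -> a = 0; heap: [0-4 ALLOC][5-31 FREE]
Op 2: b = malloc(8) -> b = 5; heap: [0-4 ALLOC][5-12 ALLOC][13-31 FREE]
Op 3: c = malloc(10) -> c = 13; heap: [0-4 ALLOC][5-12 ALLOC][13-22 ALLOC][23-31 FREE]
Op 4: b = realloc(b, 11) -> NULL (b unchanged); heap: [0-4 ALLOC][5-12 ALLOC][13-22 ALLOC][23-31 FREE]
Op 5: c = realloc(c, 11) -> c = 13; heap: [0-4 ALLOC][5-12 ALLOC][13-23 ALLOC][24-31 FREE]
Op 6: b = realloc(b, 3) -> b = 5; heap: [0-4 ALLOC][5-7 ALLOC][8-12 FREE][13-23 ALLOC][24-31 FREE]
free(c): c = 13 -> block [13-23 ALLOC]; mark free, coalesce with adjacent free neighbors -> [0-4 ALLOC][5-7 ALLOC][8-31 FREE]

Answer: [0-4 ALLOC][5-7 ALLOC][8-31 FREE]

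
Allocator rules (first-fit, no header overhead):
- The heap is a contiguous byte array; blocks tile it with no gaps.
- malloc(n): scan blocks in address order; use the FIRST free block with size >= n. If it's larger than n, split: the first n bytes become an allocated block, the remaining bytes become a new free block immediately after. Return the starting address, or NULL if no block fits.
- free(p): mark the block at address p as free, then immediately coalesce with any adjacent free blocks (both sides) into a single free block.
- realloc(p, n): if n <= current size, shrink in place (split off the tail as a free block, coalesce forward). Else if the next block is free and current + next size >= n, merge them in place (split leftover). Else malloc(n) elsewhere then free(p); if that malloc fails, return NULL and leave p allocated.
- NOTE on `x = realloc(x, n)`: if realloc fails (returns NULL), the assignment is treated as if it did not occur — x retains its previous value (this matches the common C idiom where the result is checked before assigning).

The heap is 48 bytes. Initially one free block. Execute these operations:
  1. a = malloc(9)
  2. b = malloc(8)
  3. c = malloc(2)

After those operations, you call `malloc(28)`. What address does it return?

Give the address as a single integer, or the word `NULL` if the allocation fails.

Op 1: a = malloc(9) -> a = 0; heap: [0-8 ALLOC][9-47 FREE]
Op 2: b = malloc(8) -> b = 9; heap: [0-8 ALLOC][9-16 ALLOC][17-47 FREE]
Op 3: c = malloc(2) -> c = 17; heap: [0-8 ALLOC][9-16 ALLOC][17-18 ALLOC][19-47 FREE]
malloc(28): first-fit scan over [0-8 ALLOC][9-16 ALLOC][17-18 ALLOC][19-47 FREE] -> 19

Answer: 19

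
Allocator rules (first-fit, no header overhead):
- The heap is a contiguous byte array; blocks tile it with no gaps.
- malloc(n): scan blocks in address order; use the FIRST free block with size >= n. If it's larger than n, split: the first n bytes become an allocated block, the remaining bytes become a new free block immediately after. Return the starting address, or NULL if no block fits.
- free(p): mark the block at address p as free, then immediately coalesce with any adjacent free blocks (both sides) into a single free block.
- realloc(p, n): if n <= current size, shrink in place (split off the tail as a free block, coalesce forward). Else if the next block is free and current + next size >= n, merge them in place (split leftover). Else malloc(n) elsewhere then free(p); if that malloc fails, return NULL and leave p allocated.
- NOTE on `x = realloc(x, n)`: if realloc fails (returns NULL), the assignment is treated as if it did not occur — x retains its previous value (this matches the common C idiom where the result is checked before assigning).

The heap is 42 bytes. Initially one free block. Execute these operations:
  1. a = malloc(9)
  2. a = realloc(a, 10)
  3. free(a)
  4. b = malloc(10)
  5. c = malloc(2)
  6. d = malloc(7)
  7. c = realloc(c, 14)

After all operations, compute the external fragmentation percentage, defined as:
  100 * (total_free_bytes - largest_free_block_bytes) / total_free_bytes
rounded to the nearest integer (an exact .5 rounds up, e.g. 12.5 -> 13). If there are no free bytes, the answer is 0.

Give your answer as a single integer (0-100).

Op 1: a = malloc(9) -> a = 0; heap: [0-8 ALLOC][9-41 FREE]
Op 2: a = realloc(a, 10) -> a = 0; heap: [0-9 ALLOC][10-41 FREE]
Op 3: free(a) -> (freed a); heap: [0-41 FREE]
Op 4: b = malloc(10) -> b = 0; heap: [0-9 ALLOC][10-41 FREE]
Op 5: c = malloc(2) -> c = 10; heap: [0-9 ALLOC][10-11 ALLOC][12-41 FREE]
Op 6: d = malloc(7) -> d = 12; heap: [0-9 ALLOC][10-11 ALLOC][12-18 ALLOC][19-41 FREE]
Op 7: c = realloc(c, 14) -> c = 19; heap: [0-9 ALLOC][10-11 FREE][12-18 ALLOC][19-32 ALLOC][33-41 FREE]
Free blocks: [2 9] total_free=11 largest=9 -> 100*(11-9)/11 = 200/11 ≈ 18.182 -> rounds to 18

Answer: 18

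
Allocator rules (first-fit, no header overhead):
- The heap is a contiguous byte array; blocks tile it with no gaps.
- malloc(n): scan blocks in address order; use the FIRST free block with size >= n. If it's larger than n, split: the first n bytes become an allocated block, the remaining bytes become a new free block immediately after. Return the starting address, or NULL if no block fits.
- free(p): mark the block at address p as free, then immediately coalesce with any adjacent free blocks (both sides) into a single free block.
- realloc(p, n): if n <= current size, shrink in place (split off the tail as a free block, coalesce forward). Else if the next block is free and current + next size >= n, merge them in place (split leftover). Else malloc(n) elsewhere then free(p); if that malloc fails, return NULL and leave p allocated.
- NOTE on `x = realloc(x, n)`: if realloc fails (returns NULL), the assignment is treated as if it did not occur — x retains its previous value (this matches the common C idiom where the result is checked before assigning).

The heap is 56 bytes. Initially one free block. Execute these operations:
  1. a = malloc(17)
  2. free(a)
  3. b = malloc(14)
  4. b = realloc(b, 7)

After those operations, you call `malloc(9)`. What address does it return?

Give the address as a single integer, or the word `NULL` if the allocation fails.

Answer: 7

Derivation:
Op 1: a = malloc(17) -> a = 0; heap: [0-16 ALLOC][17-55 FREE]
Op 2: free(a) -> (freed a); heap: [0-55 FREE]
Op 3: b = malloc(14) -> b = 0; heap: [0-13 ALLOC][14-55 FREE]
Op 4: b = realloc(b, 7) -> b = 0; heap: [0-6 ALLOC][7-55 FREE]
malloc(9): first-fit scan over [0-6 ALLOC][7-55 FREE] -> 7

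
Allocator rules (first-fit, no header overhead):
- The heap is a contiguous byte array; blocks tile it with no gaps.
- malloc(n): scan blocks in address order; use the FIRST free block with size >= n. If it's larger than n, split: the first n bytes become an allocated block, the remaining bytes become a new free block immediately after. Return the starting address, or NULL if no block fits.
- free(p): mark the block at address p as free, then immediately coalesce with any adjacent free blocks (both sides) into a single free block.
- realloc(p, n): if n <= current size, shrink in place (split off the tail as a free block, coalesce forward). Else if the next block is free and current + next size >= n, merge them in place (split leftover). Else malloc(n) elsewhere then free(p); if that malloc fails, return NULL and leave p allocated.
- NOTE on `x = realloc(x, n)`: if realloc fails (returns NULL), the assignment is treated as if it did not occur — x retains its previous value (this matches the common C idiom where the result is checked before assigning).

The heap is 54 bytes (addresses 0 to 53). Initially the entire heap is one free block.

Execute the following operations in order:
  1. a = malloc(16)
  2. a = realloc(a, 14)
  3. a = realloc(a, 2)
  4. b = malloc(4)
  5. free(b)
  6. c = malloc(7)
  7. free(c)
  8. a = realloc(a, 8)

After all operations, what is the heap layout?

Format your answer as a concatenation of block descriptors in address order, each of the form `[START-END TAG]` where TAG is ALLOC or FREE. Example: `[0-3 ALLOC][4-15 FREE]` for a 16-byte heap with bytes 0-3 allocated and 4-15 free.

Answer: [0-7 ALLOC][8-53 FREE]

Derivation:
Op 1: a = malloc(16) -> a = 0; heap: [0-15 ALLOC][16-53 FREE]
Op 2: a = realloc(a, 14) -> a = 0; heap: [0-13 ALLOC][14-53 FREE]
Op 3: a = realloc(a, 2) -> a = 0; heap: [0-1 ALLOC][2-53 FREE]
Op 4: b = malloc(4) -> b = 2; heap: [0-1 ALLOC][2-5 ALLOC][6-53 FREE]
Op 5: free(b) -> (freed b); heap: [0-1 ALLOC][2-53 FREE]
Op 6: c = malloc(7) -> c = 2; heap: [0-1 ALLOC][2-8 ALLOC][9-53 FREE]
Op 7: free(c) -> (freed c); heap: [0-1 ALLOC][2-53 FREE]
Op 8: a = realloc(a, 8) -> a = 0; heap: [0-7 ALLOC][8-53 FREE]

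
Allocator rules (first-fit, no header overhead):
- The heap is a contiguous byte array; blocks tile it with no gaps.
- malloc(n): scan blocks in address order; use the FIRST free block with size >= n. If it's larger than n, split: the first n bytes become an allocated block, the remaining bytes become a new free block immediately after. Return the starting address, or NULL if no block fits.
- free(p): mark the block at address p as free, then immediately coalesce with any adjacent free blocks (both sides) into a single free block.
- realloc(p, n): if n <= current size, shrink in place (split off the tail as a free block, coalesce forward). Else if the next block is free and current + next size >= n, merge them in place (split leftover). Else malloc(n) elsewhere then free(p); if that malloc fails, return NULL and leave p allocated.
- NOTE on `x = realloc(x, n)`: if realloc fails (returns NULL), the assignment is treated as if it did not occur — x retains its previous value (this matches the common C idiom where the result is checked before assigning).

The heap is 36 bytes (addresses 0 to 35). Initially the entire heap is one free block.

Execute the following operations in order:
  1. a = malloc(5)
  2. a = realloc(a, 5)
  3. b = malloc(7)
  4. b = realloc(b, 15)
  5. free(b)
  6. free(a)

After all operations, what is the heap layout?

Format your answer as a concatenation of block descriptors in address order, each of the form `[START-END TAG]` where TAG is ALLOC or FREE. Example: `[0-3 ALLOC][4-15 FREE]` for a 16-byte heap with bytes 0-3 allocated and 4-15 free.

Op 1: a = malloc(5) -> a = 0; heap: [0-4 ALLOC][5-35 FREE]
Op 2: a = realloc(a, 5) -> a = 0; heap: [0-4 ALLOC][5-35 FREE]
Op 3: b = malloc(7) -> b = 5; heap: [0-4 ALLOC][5-11 ALLOC][12-35 FREE]
Op 4: b = realloc(b, 15) -> b = 5; heap: [0-4 ALLOC][5-19 ALLOC][20-35 FREE]
Op 5: free(b) -> (freed b); heap: [0-4 ALLOC][5-35 FREE]
Op 6: free(a) -> (freed a); heap: [0-35 FREE]

Answer: [0-35 FREE]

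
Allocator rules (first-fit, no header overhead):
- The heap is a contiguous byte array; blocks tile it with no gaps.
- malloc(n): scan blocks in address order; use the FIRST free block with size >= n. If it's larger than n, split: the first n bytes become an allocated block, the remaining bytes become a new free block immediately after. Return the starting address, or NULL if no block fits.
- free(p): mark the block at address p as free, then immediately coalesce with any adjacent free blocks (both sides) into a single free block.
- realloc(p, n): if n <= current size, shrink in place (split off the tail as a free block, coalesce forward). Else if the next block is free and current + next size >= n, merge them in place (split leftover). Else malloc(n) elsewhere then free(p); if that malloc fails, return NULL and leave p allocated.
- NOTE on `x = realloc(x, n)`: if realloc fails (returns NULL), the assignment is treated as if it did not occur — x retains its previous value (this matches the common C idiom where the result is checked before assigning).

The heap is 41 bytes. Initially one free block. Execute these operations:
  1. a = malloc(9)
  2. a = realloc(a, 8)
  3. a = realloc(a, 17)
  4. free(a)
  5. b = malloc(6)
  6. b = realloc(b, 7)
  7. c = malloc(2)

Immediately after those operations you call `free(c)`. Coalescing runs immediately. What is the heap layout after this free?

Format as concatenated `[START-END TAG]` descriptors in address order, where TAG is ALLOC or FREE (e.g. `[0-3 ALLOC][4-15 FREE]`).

Answer: [0-6 ALLOC][7-40 FREE]

Derivation:
Op 1: a = malloc(9) -> a = 0; heap: [0-8 ALLOC][9-40 FREE]
Op 2: a = realloc(a, 8) -> a = 0; heap: [0-7 ALLOC][8-40 FREE]
Op 3: a = realloc(a, 17) -> a = 0; heap: [0-16 ALLOC][17-40 FREE]
Op 4: free(a) -> (freed a); heap: [0-40 FREE]
Op 5: b = malloc(6) -> b = 0; heap: [0-5 ALLOC][6-40 FREE]
Op 6: b = realloc(b, 7) -> b = 0; heap: [0-6 ALLOC][7-40 FREE]
Op 7: c = malloc(2) -> c = 7; heap: [0-6 ALLOC][7-8 ALLOC][9-40 FREE]
free(c): c = 7 -> block [7-8 ALLOC]; mark free, coalesce with adjacent free neighbors -> [0-6 ALLOC][7-40 FREE]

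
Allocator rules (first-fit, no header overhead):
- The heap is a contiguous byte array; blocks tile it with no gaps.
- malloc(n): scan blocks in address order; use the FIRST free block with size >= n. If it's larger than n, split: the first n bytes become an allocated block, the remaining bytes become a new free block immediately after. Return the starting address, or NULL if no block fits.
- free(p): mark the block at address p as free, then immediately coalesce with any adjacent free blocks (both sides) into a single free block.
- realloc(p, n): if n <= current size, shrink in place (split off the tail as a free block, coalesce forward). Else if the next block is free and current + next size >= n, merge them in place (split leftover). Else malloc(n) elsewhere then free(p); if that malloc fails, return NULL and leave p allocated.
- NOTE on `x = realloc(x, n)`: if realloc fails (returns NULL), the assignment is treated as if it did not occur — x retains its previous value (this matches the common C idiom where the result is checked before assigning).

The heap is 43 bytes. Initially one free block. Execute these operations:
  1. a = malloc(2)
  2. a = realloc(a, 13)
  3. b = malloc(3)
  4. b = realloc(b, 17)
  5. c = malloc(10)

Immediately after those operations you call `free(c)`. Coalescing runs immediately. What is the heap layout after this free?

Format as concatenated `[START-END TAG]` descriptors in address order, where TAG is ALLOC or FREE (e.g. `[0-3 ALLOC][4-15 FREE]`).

Op 1: a = malloc(2) -> a = 0; heap: [0-1 ALLOC][2-42 FREE]
Op 2: a = realloc(a, 13) -> a = 0; heap: [0-12 ALLOC][13-42 FREE]
Op 3: b = malloc(3) -> b = 13; heap: [0-12 ALLOC][13-15 ALLOC][16-42 FREE]
Op 4: b = realloc(b, 17) -> b = 13; heap: [0-12 ALLOC][13-29 ALLOC][30-42 FREE]
Op 5: c = malloc(10) -> c = 30; heap: [0-12 ALLOC][13-29 ALLOC][30-39 ALLOC][40-42 FREE]
free(c): c = 30 -> block [30-39 ALLOC]; mark free, coalesce with adjacent free neighbors -> [0-12 ALLOC][13-29 ALLOC][30-42 FREE]

Answer: [0-12 ALLOC][13-29 ALLOC][30-42 FREE]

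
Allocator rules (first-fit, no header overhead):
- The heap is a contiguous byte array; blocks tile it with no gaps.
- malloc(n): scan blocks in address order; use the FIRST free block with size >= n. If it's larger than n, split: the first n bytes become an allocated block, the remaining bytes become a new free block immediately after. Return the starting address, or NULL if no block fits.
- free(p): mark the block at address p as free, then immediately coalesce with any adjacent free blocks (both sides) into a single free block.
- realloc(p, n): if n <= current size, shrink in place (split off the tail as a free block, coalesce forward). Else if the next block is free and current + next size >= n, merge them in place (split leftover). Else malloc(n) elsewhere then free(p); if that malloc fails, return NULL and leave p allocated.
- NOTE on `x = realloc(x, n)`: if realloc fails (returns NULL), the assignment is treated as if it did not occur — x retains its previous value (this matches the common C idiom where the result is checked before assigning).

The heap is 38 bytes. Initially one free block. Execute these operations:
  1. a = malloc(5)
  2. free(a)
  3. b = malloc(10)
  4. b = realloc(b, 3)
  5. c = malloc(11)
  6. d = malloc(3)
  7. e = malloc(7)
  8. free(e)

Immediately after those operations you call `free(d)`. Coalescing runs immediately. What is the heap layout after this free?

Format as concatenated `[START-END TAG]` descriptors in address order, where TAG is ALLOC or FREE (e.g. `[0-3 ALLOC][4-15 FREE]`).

Answer: [0-2 ALLOC][3-13 ALLOC][14-37 FREE]

Derivation:
Op 1: a = malloc(5) -> a = 0; heap: [0-4 ALLOC][5-37 FREE]
Op 2: free(a) -> (freed a); heap: [0-37 FREE]
Op 3: b = malloc(10) -> b = 0; heap: [0-9 ALLOC][10-37 FREE]
Op 4: b = realloc(b, 3) -> b = 0; heap: [0-2 ALLOC][3-37 FREE]
Op 5: c = malloc(11) -> c = 3; heap: [0-2 ALLOC][3-13 ALLOC][14-37 FREE]
Op 6: d = malloc(3) -> d = 14; heap: [0-2 ALLOC][3-13 ALLOC][14-16 ALLOC][17-37 FREE]
Op 7: e = malloc(7) -> e = 17; heap: [0-2 ALLOC][3-13 ALLOC][14-16 ALLOC][17-23 ALLOC][24-37 FREE]
Op 8: free(e) -> (freed e); heap: [0-2 ALLOC][3-13 ALLOC][14-16 ALLOC][17-37 FREE]
free(d): d = 14 -> block [14-16 ALLOC]; mark free, coalesce with adjacent free neighbors -> [0-2 ALLOC][3-13 ALLOC][14-37 FREE]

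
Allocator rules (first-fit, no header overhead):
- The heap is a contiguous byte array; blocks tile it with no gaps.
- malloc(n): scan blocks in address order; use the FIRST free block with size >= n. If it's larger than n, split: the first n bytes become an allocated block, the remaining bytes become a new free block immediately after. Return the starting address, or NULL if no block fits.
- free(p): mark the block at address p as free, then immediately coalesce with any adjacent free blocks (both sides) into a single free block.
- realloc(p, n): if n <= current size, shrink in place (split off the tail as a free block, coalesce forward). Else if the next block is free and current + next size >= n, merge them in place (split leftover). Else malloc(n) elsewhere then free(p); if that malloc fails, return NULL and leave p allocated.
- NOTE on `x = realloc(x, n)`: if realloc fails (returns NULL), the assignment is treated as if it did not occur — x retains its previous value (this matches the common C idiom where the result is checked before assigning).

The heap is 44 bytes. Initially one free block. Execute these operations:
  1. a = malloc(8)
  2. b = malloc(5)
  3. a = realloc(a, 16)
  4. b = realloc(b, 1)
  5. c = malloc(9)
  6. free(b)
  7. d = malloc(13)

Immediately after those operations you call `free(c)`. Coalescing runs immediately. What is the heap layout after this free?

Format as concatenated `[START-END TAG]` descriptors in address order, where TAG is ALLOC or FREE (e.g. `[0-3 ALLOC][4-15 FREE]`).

Answer: [0-12 ALLOC][13-28 ALLOC][29-43 FREE]

Derivation:
Op 1: a = malloc(8) -> a = 0; heap: [0-7 ALLOC][8-43 FREE]
Op 2: b = malloc(5) -> b = 8; heap: [0-7 ALLOC][8-12 ALLOC][13-43 FREE]
Op 3: a = realloc(a, 16) -> a = 13; heap: [0-7 FREE][8-12 ALLOC][13-28 ALLOC][29-43 FREE]
Op 4: b = realloc(b, 1) -> b = 8; heap: [0-7 FREE][8-8 ALLOC][9-12 FREE][13-28 ALLOC][29-43 FREE]
Op 5: c = malloc(9) -> c = 29; heap: [0-7 FREE][8-8 ALLOC][9-12 FREE][13-28 ALLOC][29-37 ALLOC][38-43 FREE]
Op 6: free(b) -> (freed b); heap: [0-12 FREE][13-28 ALLOC][29-37 ALLOC][38-43 FREE]
Op 7: d = malloc(13) -> d = 0; heap: [0-12 ALLOC][13-28 ALLOC][29-37 ALLOC][38-43 FREE]
free(c): c = 29 -> block [29-37 ALLOC]; mark free, coalesce with adjacent free neighbors -> [0-12 ALLOC][13-28 ALLOC][29-43 FREE]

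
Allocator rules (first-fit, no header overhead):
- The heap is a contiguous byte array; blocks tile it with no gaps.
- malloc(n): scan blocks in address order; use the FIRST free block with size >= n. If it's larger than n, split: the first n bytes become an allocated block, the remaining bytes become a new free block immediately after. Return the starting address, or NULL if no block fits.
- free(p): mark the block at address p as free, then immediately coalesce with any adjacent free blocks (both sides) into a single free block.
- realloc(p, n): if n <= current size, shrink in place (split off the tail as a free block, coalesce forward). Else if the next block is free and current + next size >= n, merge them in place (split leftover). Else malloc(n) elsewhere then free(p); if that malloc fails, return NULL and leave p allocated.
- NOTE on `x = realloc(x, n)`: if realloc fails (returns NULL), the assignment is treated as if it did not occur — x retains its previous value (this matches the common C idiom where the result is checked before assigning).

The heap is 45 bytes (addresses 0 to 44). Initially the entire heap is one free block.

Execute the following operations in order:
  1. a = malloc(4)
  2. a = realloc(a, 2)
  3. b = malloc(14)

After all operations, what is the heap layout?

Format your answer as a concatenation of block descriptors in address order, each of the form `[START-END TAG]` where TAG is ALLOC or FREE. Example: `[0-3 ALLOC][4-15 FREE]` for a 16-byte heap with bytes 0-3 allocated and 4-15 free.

Answer: [0-1 ALLOC][2-15 ALLOC][16-44 FREE]

Derivation:
Op 1: a = malloc(4) -> a = 0; heap: [0-3 ALLOC][4-44 FREE]
Op 2: a = realloc(a, 2) -> a = 0; heap: [0-1 ALLOC][2-44 FREE]
Op 3: b = malloc(14) -> b = 2; heap: [0-1 ALLOC][2-15 ALLOC][16-44 FREE]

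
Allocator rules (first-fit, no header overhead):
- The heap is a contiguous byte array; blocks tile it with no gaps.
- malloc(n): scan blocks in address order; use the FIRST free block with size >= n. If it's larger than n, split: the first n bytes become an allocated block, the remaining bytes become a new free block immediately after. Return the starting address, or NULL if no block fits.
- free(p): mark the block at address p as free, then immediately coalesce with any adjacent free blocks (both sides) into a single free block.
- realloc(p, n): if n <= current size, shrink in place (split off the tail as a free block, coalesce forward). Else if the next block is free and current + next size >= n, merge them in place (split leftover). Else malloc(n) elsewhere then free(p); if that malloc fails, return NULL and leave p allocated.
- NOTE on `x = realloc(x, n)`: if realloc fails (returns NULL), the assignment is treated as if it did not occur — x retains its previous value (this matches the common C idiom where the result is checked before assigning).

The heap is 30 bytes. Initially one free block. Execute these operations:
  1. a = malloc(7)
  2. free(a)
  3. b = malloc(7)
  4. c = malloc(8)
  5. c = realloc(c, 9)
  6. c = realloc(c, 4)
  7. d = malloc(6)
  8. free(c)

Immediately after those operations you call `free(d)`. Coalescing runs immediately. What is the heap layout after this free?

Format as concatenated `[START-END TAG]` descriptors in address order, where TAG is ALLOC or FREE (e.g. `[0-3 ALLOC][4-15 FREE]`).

Answer: [0-6 ALLOC][7-29 FREE]

Derivation:
Op 1: a = malloc(7) -> a = 0; heap: [0-6 ALLOC][7-29 FREE]
Op 2: free(a) -> (freed a); heap: [0-29 FREE]
Op 3: b = malloc(7) -> b = 0; heap: [0-6 ALLOC][7-29 FREE]
Op 4: c = malloc(8) -> c = 7; heap: [0-6 ALLOC][7-14 ALLOC][15-29 FREE]
Op 5: c = realloc(c, 9) -> c = 7; heap: [0-6 ALLOC][7-15 ALLOC][16-29 FREE]
Op 6: c = realloc(c, 4) -> c = 7; heap: [0-6 ALLOC][7-10 ALLOC][11-29 FREE]
Op 7: d = malloc(6) -> d = 11; heap: [0-6 ALLOC][7-10 ALLOC][11-16 ALLOC][17-29 FREE]
Op 8: free(c) -> (freed c); heap: [0-6 ALLOC][7-10 FREE][11-16 ALLOC][17-29 FREE]
free(d): d = 11 -> block [11-16 ALLOC]; mark free, coalesce with adjacent free neighbors -> [0-6 ALLOC][7-29 FREE]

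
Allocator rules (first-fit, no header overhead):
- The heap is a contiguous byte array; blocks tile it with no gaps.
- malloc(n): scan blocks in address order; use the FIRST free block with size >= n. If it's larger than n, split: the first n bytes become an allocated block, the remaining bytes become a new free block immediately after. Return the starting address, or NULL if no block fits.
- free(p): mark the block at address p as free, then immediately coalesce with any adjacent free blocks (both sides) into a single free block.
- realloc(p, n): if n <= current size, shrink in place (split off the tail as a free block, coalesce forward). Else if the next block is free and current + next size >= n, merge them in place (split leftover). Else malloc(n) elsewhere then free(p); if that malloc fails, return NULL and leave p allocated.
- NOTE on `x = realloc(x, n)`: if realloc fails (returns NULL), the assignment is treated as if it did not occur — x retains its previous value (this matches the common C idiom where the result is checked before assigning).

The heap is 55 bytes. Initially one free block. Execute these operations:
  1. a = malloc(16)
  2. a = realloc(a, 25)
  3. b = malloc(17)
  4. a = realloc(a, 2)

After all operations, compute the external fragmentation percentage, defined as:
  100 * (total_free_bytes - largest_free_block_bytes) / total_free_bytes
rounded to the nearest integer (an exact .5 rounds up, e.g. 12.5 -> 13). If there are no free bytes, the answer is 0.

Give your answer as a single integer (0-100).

Op 1: a = malloc(16) -> a = 0; heap: [0-15 ALLOC][16-54 FREE]
Op 2: a = realloc(a, 25) -> a = 0; heap: [0-24 ALLOC][25-54 FREE]
Op 3: b = malloc(17) -> b = 25; heap: [0-24 ALLOC][25-41 ALLOC][42-54 FREE]
Op 4: a = realloc(a, 2) -> a = 0; heap: [0-1 ALLOC][2-24 FREE][25-41 ALLOC][42-54 FREE]
Free blocks: [23 13] total_free=36 largest=23 -> 100*(36-23)/36 = 1300/36 ≈ 36.111 -> rounds to 36

Answer: 36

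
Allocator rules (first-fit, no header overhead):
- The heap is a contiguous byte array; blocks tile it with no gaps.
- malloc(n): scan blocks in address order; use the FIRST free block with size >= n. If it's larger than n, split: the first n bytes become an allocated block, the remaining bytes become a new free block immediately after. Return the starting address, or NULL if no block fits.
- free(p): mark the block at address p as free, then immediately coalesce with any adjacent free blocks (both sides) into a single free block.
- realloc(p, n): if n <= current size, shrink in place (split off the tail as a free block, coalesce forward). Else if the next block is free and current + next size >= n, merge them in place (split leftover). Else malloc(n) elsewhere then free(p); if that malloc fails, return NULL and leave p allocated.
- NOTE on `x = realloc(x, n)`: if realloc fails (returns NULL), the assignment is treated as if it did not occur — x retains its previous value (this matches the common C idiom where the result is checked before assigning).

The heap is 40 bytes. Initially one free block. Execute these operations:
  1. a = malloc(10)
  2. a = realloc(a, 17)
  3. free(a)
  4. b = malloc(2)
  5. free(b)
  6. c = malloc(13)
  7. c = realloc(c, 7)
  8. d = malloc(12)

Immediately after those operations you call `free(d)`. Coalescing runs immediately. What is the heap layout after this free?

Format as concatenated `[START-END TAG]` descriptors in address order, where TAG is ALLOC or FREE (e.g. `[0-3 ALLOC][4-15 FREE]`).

Answer: [0-6 ALLOC][7-39 FREE]

Derivation:
Op 1: a = malloc(10) -> a = 0; heap: [0-9 ALLOC][10-39 FREE]
Op 2: a = realloc(a, 17) -> a = 0; heap: [0-16 ALLOC][17-39 FREE]
Op 3: free(a) -> (freed a); heap: [0-39 FREE]
Op 4: b = malloc(2) -> b = 0; heap: [0-1 ALLOC][2-39 FREE]
Op 5: free(b) -> (freed b); heap: [0-39 FREE]
Op 6: c = malloc(13) -> c = 0; heap: [0-12 ALLOC][13-39 FREE]
Op 7: c = realloc(c, 7) -> c = 0; heap: [0-6 ALLOC][7-39 FREE]
Op 8: d = malloc(12) -> d = 7; heap: [0-6 ALLOC][7-18 ALLOC][19-39 FREE]
free(d): d = 7 -> block [7-18 ALLOC]; mark free, coalesce with adjacent free neighbors -> [0-6 ALLOC][7-39 FREE]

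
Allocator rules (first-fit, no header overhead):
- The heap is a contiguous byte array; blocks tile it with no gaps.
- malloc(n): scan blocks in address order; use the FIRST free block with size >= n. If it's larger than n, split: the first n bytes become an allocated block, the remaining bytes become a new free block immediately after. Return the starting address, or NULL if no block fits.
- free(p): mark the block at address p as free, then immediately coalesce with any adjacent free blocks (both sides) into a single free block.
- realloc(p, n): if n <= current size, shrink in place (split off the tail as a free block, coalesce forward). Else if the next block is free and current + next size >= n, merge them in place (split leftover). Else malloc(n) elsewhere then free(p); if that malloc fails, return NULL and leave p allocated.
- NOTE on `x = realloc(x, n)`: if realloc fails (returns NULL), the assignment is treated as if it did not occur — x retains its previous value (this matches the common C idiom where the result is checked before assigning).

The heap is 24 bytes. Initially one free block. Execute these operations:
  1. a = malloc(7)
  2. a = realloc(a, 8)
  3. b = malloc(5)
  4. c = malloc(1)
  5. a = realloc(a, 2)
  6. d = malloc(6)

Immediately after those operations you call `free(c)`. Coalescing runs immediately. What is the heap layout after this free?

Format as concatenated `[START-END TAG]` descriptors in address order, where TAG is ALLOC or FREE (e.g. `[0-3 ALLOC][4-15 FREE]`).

Answer: [0-1 ALLOC][2-7 ALLOC][8-12 ALLOC][13-23 FREE]

Derivation:
Op 1: a = malloc(7) -> a = 0; heap: [0-6 ALLOC][7-23 FREE]
Op 2: a = realloc(a, 8) -> a = 0; heap: [0-7 ALLOC][8-23 FREE]
Op 3: b = malloc(5) -> b = 8; heap: [0-7 ALLOC][8-12 ALLOC][13-23 FREE]
Op 4: c = malloc(1) -> c = 13; heap: [0-7 ALLOC][8-12 ALLOC][13-13 ALLOC][14-23 FREE]
Op 5: a = realloc(a, 2) -> a = 0; heap: [0-1 ALLOC][2-7 FREE][8-12 ALLOC][13-13 ALLOC][14-23 FREE]
Op 6: d = malloc(6) -> d = 2; heap: [0-1 ALLOC][2-7 ALLOC][8-12 ALLOC][13-13 ALLOC][14-23 FREE]
free(c): c = 13 -> block [13-13 ALLOC]; mark free, coalesce with adjacent free neighbors -> [0-1 ALLOC][2-7 ALLOC][8-12 ALLOC][13-23 FREE]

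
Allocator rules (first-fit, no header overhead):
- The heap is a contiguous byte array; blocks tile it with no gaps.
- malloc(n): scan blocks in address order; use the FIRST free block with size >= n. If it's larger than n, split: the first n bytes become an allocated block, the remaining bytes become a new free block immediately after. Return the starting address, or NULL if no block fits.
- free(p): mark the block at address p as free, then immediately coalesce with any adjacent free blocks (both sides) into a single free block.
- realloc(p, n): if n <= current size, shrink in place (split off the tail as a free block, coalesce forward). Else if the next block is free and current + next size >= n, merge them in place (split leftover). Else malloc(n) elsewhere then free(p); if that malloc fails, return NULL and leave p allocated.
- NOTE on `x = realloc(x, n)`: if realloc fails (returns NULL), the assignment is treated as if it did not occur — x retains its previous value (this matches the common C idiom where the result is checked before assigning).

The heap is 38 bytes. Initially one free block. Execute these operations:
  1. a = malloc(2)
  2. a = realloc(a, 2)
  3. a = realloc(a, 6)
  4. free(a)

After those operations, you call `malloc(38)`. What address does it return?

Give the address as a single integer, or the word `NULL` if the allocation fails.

Answer: 0

Derivation:
Op 1: a = malloc(2) -> a = 0; heap: [0-1 ALLOC][2-37 FREE]
Op 2: a = realloc(a, 2) -> a = 0; heap: [0-1 ALLOC][2-37 FREE]
Op 3: a = realloc(a, 6) -> a = 0; heap: [0-5 ALLOC][6-37 FREE]
Op 4: free(a) -> (freed a); heap: [0-37 FREE]
malloc(38): first-fit scan over [0-37 FREE] -> 0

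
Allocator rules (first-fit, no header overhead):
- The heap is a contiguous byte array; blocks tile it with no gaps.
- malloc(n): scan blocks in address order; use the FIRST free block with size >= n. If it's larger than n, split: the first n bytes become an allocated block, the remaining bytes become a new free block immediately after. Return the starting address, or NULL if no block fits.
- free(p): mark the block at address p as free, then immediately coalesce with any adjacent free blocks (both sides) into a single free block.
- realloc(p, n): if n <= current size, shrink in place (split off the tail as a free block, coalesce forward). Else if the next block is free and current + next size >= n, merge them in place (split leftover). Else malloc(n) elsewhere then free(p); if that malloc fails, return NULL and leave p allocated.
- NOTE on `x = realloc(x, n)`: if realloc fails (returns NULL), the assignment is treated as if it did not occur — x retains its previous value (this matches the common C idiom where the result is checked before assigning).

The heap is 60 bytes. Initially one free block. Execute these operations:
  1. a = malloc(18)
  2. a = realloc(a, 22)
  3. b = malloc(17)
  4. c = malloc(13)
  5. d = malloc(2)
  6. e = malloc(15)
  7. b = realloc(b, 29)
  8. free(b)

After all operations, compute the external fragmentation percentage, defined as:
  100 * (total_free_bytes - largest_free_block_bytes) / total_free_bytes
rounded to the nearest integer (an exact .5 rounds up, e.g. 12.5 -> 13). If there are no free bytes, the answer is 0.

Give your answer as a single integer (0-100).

Op 1: a = malloc(18) -> a = 0; heap: [0-17 ALLOC][18-59 FREE]
Op 2: a = realloc(a, 22) -> a = 0; heap: [0-21 ALLOC][22-59 FREE]
Op 3: b = malloc(17) -> b = 22; heap: [0-21 ALLOC][22-38 ALLOC][39-59 FREE]
Op 4: c = malloc(13) -> c = 39; heap: [0-21 ALLOC][22-38 ALLOC][39-51 ALLOC][52-59 FREE]
Op 5: d = malloc(2) -> d = 52; heap: [0-21 ALLOC][22-38 ALLOC][39-51 ALLOC][52-53 ALLOC][54-59 FREE]
Op 6: e = malloc(15) -> e = NULL; heap: [0-21 ALLOC][22-38 ALLOC][39-51 ALLOC][52-53 ALLOC][54-59 FREE]
Op 7: b = realloc(b, 29) -> NULL (b unchanged); heap: [0-21 ALLOC][22-38 ALLOC][39-51 ALLOC][52-53 ALLOC][54-59 FREE]
Op 8: free(b) -> (freed b); heap: [0-21 ALLOC][22-38 FREE][39-51 ALLOC][52-53 ALLOC][54-59 FREE]
Free blocks: [17 6] total_free=23 largest=17 -> 100*(23-17)/23 = 600/23 ≈ 26.087 -> rounds to 26

Answer: 26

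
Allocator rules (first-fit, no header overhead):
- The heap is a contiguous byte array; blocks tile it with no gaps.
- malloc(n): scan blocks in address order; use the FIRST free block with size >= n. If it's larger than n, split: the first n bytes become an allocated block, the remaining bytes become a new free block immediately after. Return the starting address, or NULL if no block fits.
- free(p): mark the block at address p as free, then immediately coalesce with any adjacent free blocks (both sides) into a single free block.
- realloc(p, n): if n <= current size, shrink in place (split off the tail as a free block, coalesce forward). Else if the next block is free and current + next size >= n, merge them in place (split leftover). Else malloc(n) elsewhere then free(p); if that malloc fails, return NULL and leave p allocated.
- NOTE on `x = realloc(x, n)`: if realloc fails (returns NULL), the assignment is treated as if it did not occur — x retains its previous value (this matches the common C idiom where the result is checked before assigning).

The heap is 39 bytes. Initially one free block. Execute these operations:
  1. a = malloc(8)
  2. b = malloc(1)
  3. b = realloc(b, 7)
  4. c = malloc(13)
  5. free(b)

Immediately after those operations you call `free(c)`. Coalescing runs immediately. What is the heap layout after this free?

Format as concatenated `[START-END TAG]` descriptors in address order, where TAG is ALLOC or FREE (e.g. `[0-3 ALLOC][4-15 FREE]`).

Answer: [0-7 ALLOC][8-38 FREE]

Derivation:
Op 1: a = malloc(8) -> a = 0; heap: [0-7 ALLOC][8-38 FREE]
Op 2: b = malloc(1) -> b = 8; heap: [0-7 ALLOC][8-8 ALLOC][9-38 FREE]
Op 3: b = realloc(b, 7) -> b = 8; heap: [0-7 ALLOC][8-14 ALLOC][15-38 FREE]
Op 4: c = malloc(13) -> c = 15; heap: [0-7 ALLOC][8-14 ALLOC][15-27 ALLOC][28-38 FREE]
Op 5: free(b) -> (freed b); heap: [0-7 ALLOC][8-14 FREE][15-27 ALLOC][28-38 FREE]
free(c): c = 15 -> block [15-27 ALLOC]; mark free, coalesce with adjacent free neighbors -> [0-7 ALLOC][8-38 FREE]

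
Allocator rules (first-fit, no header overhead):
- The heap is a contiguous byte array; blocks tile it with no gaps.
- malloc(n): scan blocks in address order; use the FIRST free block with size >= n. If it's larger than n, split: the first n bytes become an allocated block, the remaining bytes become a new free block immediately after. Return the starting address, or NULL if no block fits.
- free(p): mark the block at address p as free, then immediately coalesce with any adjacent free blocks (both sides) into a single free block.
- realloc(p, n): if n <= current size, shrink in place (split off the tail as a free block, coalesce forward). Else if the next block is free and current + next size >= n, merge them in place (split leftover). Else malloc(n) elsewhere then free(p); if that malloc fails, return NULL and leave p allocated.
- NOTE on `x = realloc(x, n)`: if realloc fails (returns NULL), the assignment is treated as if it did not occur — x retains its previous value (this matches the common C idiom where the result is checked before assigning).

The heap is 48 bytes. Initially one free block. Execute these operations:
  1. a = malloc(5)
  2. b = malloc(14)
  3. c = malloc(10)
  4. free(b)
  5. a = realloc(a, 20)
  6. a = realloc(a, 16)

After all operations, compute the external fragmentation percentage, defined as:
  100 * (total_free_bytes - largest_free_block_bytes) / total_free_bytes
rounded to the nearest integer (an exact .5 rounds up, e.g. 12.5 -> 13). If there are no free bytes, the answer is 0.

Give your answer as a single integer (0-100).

Op 1: a = malloc(5) -> a = 0; heap: [0-4 ALLOC][5-47 FREE]
Op 2: b = malloc(14) -> b = 5; heap: [0-4 ALLOC][5-18 ALLOC][19-47 FREE]
Op 3: c = malloc(10) -> c = 19; heap: [0-4 ALLOC][5-18 ALLOC][19-28 ALLOC][29-47 FREE]
Op 4: free(b) -> (freed b); heap: [0-4 ALLOC][5-18 FREE][19-28 ALLOC][29-47 FREE]
Op 5: a = realloc(a, 20) -> NULL (a unchanged); heap: [0-4 ALLOC][5-18 FREE][19-28 ALLOC][29-47 FREE]
Op 6: a = realloc(a, 16) -> a = 0; heap: [0-15 ALLOC][16-18 FREE][19-28 ALLOC][29-47 FREE]
Free blocks: [3 19] total_free=22 largest=19 -> 100*(22-19)/22 = 300/22 ≈ 13.636 -> rounds to 14

Answer: 14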